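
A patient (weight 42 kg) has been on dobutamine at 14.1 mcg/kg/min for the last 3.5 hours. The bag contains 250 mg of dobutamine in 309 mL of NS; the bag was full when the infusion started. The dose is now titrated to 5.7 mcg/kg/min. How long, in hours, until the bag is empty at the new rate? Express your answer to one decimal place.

Initial rate:
Dose = 14.1 mcg/kg/min × 42 kg = 592.2 mcg/min
592.2 mcg/min × 60 min/hr = 35532 mcg/hr
Concentration = 250 mg ÷ 309 mL = 0.8090615 mg/mL = 809.0615 mcg/mL
Rate = 35532 mcg/hr ÷ 809.0615 mcg/mL = 43.91755 mL/hr
Volume infused so far = 43.91755 mL/hr × 3.5 hr = 153.7114 mL
Volume remaining = 309 − 153.7114 = 155.2886 mL
New rate:
Dose = 5.7 mcg/kg/min × 42 kg = 239.4 mcg/min
239.4 mcg/min × 60 min/hr = 14364 mcg/hr
Rate = 14364 mcg/hr ÷ 809.0615 mcg/mL = 17.7539 mL/hr
Time remaining = 155.2886 mL ÷ 17.7539 mL/hr = 8.746728 hr

8.7 hours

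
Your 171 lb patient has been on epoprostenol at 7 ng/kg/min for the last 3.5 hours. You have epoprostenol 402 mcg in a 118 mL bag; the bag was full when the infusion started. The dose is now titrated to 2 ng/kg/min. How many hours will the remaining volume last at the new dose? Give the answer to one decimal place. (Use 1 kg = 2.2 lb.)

30.8 hours

Initial rate:
Weight = 171 lb ÷ 2.2 lb/kg = 77.72727 kg
Dose = 7 ng/kg/min × 77.72727 kg = 544.0909 ng/min
544.0909 ng/min × 60 min/hr = 32645.45 ng/hr
Concentration = 402 mcg ÷ 118 mL = 3.40678 mcg/mL = 3406.78 ng/mL
Rate = 32645.45 ng/hr ÷ 3406.78 ng/mL = 9.582497 mL/hr
Volume infused so far = 9.582497 mL/hr × 3.5 hr = 33.53874 mL
Volume remaining = 118 − 33.53874 = 84.46126 mL
New rate:
Dose = 2 ng/kg/min × 77.72727 kg = 155.4545 ng/min
155.4545 ng/min × 60 min/hr = 9327.273 ng/hr
Rate = 9327.273 ng/hr ÷ 3406.78 ng/mL = 2.737856 mL/hr
Time remaining = 84.46126 mL ÷ 2.737856 mL/hr = 30.84942 hr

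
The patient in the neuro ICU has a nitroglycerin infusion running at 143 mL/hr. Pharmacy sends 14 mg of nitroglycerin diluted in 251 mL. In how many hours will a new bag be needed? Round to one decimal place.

1.8 hours

Duration = 251 mL ÷ 143 mL/hr = 1.755245 hr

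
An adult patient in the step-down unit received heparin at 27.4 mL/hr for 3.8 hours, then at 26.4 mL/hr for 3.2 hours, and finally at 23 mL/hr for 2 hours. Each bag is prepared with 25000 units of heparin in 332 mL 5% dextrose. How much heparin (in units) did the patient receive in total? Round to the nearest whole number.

17666 units

Concentration = 25000 units ÷ 332 mL = 75.3012 units/mL
Stage 1: 27.4 mL/hr × 3.8 hr = 104.12 mL → 104.12 mL × 75.3012 units/mL = 7840.361 units
Stage 2: 26.4 mL/hr × 3.2 hr = 84.48 mL → 84.48 mL × 75.3012 units/mL = 6361.446 units
Stage 3: 23 mL/hr × 2 hr = 46 mL → 46 mL × 75.3012 units/mL = 3463.855 units
Total = 7840.361 + 6361.446 + 3463.855 = 17665.66 units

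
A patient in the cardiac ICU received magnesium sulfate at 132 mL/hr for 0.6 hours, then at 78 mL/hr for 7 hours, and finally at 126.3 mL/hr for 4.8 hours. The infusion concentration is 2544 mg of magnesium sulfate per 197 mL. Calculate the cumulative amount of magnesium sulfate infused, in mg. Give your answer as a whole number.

Concentration = 2544 mg ÷ 197 mL = 12.91371 mg/mL
Stage 1: 132 mL/hr × 0.6 hr = 79.2 mL → 79.2 mL × 12.91371 mg/mL = 1022.765 mg
Stage 2: 78 mL/hr × 7 hr = 546 mL → 546 mL × 12.91371 mg/mL = 7050.883 mg
Stage 3: 126.3 mL/hr × 4.8 hr = 606.24 mL → 606.24 mL × 12.91371 mg/mL = 7828.805 mg
Total = 1022.765 + 7050.883 + 7828.805 = 15902.45 mg

15902 mg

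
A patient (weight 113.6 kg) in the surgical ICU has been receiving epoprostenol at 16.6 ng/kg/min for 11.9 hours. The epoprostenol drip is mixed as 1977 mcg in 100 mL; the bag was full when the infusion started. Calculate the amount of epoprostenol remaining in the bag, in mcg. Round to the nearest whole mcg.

Dose = 16.6 ng/kg/min × 113.6 kg = 1885.76 ng/min
1885.76 ng/min × 60 min/hr = 113145.6 ng/hr
Concentration = 1977 mcg ÷ 100 mL = 19.77 mcg/mL = 19770 ng/mL
Rate = 113145.6 ng/hr ÷ 19770 ng/mL = 5.723096 mL/hr
Volume infused = 5.723096 mL/hr × 11.9 hr = 68.10484 mL
Volume remaining = 100 − 68.10484 = 31.89516 mL
Drug remaining = 31.89516 mL × 19770 ng/mL = 630567.4 ng = 630.5674 mcg

631 mcg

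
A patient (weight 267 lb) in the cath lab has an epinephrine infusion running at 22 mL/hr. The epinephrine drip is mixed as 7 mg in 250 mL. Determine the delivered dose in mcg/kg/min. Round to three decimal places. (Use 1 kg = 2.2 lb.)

0.085 mcg/kg/min

Weight = 267 lb ÷ 2.2 lb/kg = 121.3636 kg
Concentration = 7 mg ÷ 250 mL = 0.028 mg/mL = 28 mcg/mL
Drug rate = 22 mL/hr × 28 mcg/mL = 616 mcg/hr
616 mcg/hr ÷ 60 min/hr = 10.26667 mcg/min
10.26667 mcg/min ÷ 121.3636 kg = 0.08459426 mcg/kg/min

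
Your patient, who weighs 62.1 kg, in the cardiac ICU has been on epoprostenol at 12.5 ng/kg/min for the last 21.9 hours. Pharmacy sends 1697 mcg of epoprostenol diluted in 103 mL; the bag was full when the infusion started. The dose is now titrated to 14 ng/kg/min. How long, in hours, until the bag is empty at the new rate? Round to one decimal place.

Initial rate:
Dose = 12.5 ng/kg/min × 62.1 kg = 776.25 ng/min
776.25 ng/min × 60 min/hr = 46575 ng/hr
Concentration = 1697 mcg ÷ 103 mL = 16.47573 mcg/mL = 16475.73 ng/mL
Rate = 46575 ng/hr ÷ 16475.73 ng/mL = 2.826886 mL/hr
Volume infused so far = 2.826886 mL/hr × 21.9 hr = 61.9088 mL
Volume remaining = 103 − 61.9088 = 41.0912 mL
New rate:
Dose = 14 ng/kg/min × 62.1 kg = 869.4 ng/min
869.4 ng/min × 60 min/hr = 52164 ng/hr
Rate = 52164 ng/hr ÷ 16475.73 ng/mL = 3.166112 mL/hr
Time remaining = 41.0912 mL ÷ 3.166112 mL/hr = 12.97844 hr

13.0 hours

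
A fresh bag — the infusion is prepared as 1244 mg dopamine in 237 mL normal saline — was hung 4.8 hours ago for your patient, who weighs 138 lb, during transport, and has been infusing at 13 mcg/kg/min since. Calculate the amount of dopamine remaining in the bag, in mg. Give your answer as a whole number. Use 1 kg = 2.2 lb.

1009 mg

Weight = 138 lb ÷ 2.2 lb/kg = 62.72727 kg
Dose = 13 mcg/kg/min × 62.72727 kg = 815.4545 mcg/min
815.4545 mcg/min × 60 min/hr = 48927.27 mcg/hr
Concentration = 1244 mg ÷ 237 mL = 5.248945 mg/mL = 5248.945 mcg/mL
Rate = 48927.27 mcg/hr ÷ 5248.945 mcg/mL = 9.321353 mL/hr
Volume infused = 9.321353 mL/hr × 4.8 hr = 44.7425 mL
Volume remaining = 237 − 44.7425 = 192.2575 mL
Drug remaining = 192.2575 mL × 5248.945 mcg/mL = 1009149 mcg = 1009.149 mg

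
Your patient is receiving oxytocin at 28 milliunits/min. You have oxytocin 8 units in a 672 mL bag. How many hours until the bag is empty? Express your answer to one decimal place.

28 milliunits/min × 60 min/hr = 1680 milliunits/hr
Concentration = 8 units ÷ 672 mL = 0.01190476 units/mL = 11.90476 milliunits/mL
Rate = 1680 milliunits/hr ÷ 11.90476 milliunits/mL = 141.12 mL/hr
Duration = 672 mL ÷ 141.12 mL/hr = 4.761905 hr

4.8 hours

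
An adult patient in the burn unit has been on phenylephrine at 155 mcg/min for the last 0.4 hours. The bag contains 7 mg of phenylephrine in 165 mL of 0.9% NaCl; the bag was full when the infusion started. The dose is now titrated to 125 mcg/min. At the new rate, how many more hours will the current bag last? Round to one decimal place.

Initial rate:
155 mcg/min × 60 min/hr = 9300 mcg/hr
Concentration = 7 mg ÷ 165 mL = 0.04242424 mg/mL = 42.42424 mcg/mL
Rate = 9300 mcg/hr ÷ 42.42424 mcg/mL = 219.2143 mL/hr
Volume infused so far = 219.2143 mL/hr × 0.4 hr = 87.68571 mL
Volume remaining = 165 − 87.68571 = 77.31429 mL
New rate:
125 mcg/min × 60 min/hr = 7500 mcg/hr
Rate = 7500 mcg/hr ÷ 42.42424 mcg/mL = 176.7857 mL/hr
Time remaining = 77.31429 mL ÷ 176.7857 mL/hr = 0.4373333 hr

0.4 hours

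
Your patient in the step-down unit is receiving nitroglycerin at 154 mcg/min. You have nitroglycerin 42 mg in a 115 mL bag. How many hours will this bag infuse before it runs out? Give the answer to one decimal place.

4.5 hours

154 mcg/min × 60 min/hr = 9240 mcg/hr
Concentration = 42 mg ÷ 115 mL = 0.3652174 mg/mL = 365.2174 mcg/mL
Rate = 9240 mcg/hr ÷ 365.2174 mcg/mL = 25.3 mL/hr
Duration = 115 mL ÷ 25.3 mL/hr = 4.545455 hr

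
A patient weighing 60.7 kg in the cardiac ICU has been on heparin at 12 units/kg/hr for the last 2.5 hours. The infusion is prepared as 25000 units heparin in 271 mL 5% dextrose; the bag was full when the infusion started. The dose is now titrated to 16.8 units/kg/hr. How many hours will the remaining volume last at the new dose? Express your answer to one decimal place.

22.7 hours

Initial rate:
Dose = 12 units/kg/hr × 60.7 kg = 728.4 units/hr
Concentration = 25000 units ÷ 271 mL = 92.25092 units/mL
Rate = 728.4 units/hr ÷ 92.25092 units/mL = 7.895856 mL/hr
Volume infused so far = 7.895856 mL/hr × 2.5 hr = 19.73964 mL
Volume remaining = 271 − 19.73964 = 251.2604 mL
New rate:
Dose = 16.8 units/kg/hr × 60.7 kg = 1019.76 units/hr
Rate = 1019.76 units/hr ÷ 92.25092 units/mL = 11.0542 mL/hr
Time remaining = 251.2604 mL ÷ 11.0542 mL/hr = 22.72986 hr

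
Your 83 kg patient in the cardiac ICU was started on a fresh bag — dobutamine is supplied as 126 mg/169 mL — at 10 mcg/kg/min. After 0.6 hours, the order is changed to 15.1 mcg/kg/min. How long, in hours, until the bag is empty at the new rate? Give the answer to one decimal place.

Initial rate:
Dose = 10 mcg/kg/min × 83 kg = 830 mcg/min
830 mcg/min × 60 min/hr = 49800 mcg/hr
Concentration = 126 mg ÷ 169 mL = 0.7455621 mg/mL = 745.5621 mcg/mL
Rate = 49800 mcg/hr ÷ 745.5621 mcg/mL = 66.79524 mL/hr
Volume infused so far = 66.79524 mL/hr × 0.6 hr = 40.07714 mL
Volume remaining = 169 − 40.07714 = 128.9229 mL
New rate:
Dose = 15.1 mcg/kg/min × 83 kg = 1253.3 mcg/min
1253.3 mcg/min × 60 min/hr = 75198 mcg/hr
Rate = 75198 mcg/hr ÷ 745.5621 mcg/mL = 100.8608 mL/hr
Time remaining = 128.9229 mL ÷ 100.8608 mL/hr = 1.278225 hr

1.3 hours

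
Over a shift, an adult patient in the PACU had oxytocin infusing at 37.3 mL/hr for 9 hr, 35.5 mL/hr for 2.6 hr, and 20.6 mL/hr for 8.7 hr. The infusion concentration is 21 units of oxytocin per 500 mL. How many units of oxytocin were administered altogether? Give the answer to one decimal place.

Concentration = 21 units ÷ 500 mL = 0.042 units/mL
Stage 1: 37.3 mL/hr × 9 hr = 335.7 mL → 335.7 mL × 0.042 units/mL = 14.0994 units
Stage 2: 35.5 mL/hr × 2.6 hr = 92.3 mL → 92.3 mL × 0.042 units/mL = 3.8766 units
Stage 3: 20.6 mL/hr × 8.7 hr = 179.22 mL → 179.22 mL × 0.042 units/mL = 7.52724 units
Total = 14.0994 + 3.8766 + 7.52724 = 25.50324 units

25.5 units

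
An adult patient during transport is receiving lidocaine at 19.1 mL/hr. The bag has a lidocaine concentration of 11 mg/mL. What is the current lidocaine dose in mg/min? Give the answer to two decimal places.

Drug rate = 19.1 mL/hr × 11 mg/mL = 210.1 mg/hr
210.1 mg/hr ÷ 60 min/hr = 3.501667 mg/min

3.50 mg/min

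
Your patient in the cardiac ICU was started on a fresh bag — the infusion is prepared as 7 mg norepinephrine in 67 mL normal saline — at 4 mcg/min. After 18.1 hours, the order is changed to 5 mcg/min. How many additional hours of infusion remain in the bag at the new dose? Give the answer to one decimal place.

Initial rate:
4 mcg/min × 60 min/hr = 240 mcg/hr
Concentration = 7 mg ÷ 67 mL = 0.1044776 mg/mL = 104.4776 mcg/mL
Rate = 240 mcg/hr ÷ 104.4776 mcg/mL = 2.297143 mL/hr
Volume infused so far = 2.297143 mL/hr × 18.1 hr = 41.57829 mL
Volume remaining = 67 − 41.57829 = 25.42171 mL
New rate:
5 mcg/min × 60 min/hr = 300 mcg/hr
Rate = 300 mcg/hr ÷ 104.4776 mcg/mL = 2.871429 mL/hr
Time remaining = 25.42171 mL ÷ 2.871429 mL/hr = 8.853333 hr

8.9 hours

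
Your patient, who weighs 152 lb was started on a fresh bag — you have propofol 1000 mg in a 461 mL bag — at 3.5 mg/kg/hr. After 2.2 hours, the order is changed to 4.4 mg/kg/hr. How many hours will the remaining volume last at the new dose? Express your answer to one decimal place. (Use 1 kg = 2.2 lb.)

1.5 hours

Initial rate:
Weight = 152 lb ÷ 2.2 lb/kg = 69.09091 kg
Dose = 3.5 mg/kg/hr × 69.09091 kg = 241.8182 mg/hr
Concentration = 1000 mg ÷ 461 mL = 2.169197 mg/mL
Rate = 241.8182 mg/hr ÷ 2.169197 mg/mL = 111.4782 mL/hr
Volume infused so far = 111.4782 mL/hr × 2.2 hr = 245.252 mL
Volume remaining = 461 − 245.252 = 215.748 mL
New rate:
Dose = 4.4 mg/kg/hr × 69.09091 kg = 304 mg/hr
Rate = 304 mg/hr ÷ 2.169197 mg/mL = 140.144 mL/hr
Time remaining = 215.748 mL ÷ 140.144 mL/hr = 1.539474 hr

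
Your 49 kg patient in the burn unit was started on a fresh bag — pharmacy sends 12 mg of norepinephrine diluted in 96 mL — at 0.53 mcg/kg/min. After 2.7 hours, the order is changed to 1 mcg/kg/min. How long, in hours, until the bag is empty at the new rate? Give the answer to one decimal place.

Initial rate:
Dose = 0.53 mcg/kg/min × 49 kg = 25.97 mcg/min
25.97 mcg/min × 60 min/hr = 1558.2 mcg/hr
Concentration = 12 mg ÷ 96 mL = 0.125 mg/mL = 125 mcg/mL
Rate = 1558.2 mcg/hr ÷ 125 mcg/mL = 12.4656 mL/hr
Volume infused so far = 12.4656 mL/hr × 2.7 hr = 33.65712 mL
Volume remaining = 96 − 33.65712 = 62.34288 mL
New rate:
Dose = 1 mcg/kg/min × 49 kg = 49 mcg/min
49 mcg/min × 60 min/hr = 2940 mcg/hr
Rate = 2940 mcg/hr ÷ 125 mcg/mL = 23.52 mL/hr
Time remaining = 62.34288 mL ÷ 23.52 mL/hr = 2.650633 hr

2.7 hours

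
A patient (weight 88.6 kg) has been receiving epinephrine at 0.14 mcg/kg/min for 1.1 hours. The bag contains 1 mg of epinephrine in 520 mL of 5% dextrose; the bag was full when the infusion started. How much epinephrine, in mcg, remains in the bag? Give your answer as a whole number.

Dose = 0.14 mcg/kg/min × 88.6 kg = 12.404 mcg/min
12.404 mcg/min × 60 min/hr = 744.24 mcg/hr
Concentration = 1 mg ÷ 520 mL = 0.001923077 mg/mL = 1.923077 mcg/mL
Rate = 744.24 mcg/hr ÷ 1.923077 mcg/mL = 387.0048 mL/hr
Volume infused = 387.0048 mL/hr × 1.1 hr = 425.7053 mL
Volume remaining = 520 − 425.7053 = 94.29472 mL
Drug remaining = 94.29472 mL × 1.923077 mcg/mL = 181.336 mcg

181 mcg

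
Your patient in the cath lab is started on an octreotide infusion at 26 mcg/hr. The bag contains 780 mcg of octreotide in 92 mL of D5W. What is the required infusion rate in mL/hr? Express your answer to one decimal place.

3.1 mL/hr

Concentration = 780 mcg ÷ 92 mL = 8.478261 mcg/mL
Rate = 26 mcg/hr ÷ 8.478261 mcg/mL = 3.066667 mL/hr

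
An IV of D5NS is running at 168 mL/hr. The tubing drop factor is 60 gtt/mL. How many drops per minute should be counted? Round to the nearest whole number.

168 gtt/min

168 mL/hr ÷ 60 min/hr = 2.8 mL/min
2.8 mL/min × 60 gtt/mL = 168 gtt/min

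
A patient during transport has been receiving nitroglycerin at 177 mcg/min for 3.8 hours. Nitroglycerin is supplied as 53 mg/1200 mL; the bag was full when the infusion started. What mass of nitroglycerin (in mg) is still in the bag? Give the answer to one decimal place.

177 mcg/min × 60 min/hr = 10620 mcg/hr
Concentration = 53 mg ÷ 1200 mL = 0.04416667 mg/mL = 44.16667 mcg/mL
Rate = 10620 mcg/hr ÷ 44.16667 mcg/mL = 240.4528 mL/hr
Volume infused = 240.4528 mL/hr × 3.8 hr = 913.7208 mL
Volume remaining = 1200 − 913.7208 = 286.2792 mL
Drug remaining = 286.2792 mL × 44.16667 mcg/mL = 12644 mcg = 12.644 mg

12.6 mg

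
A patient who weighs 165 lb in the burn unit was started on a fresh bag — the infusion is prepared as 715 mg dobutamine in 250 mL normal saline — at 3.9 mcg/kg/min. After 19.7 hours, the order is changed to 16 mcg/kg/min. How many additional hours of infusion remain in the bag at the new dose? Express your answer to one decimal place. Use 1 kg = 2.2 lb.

5.1 hours

Initial rate:
Weight = 165 lb ÷ 2.2 lb/kg = 75 kg
Dose = 3.9 mcg/kg/min × 75 kg = 292.5 mcg/min
292.5 mcg/min × 60 min/hr = 17550 mcg/hr
Concentration = 715 mg ÷ 250 mL = 2.86 mg/mL = 2860 mcg/mL
Rate = 17550 mcg/hr ÷ 2860 mcg/mL = 6.136364 mL/hr
Volume infused so far = 6.136364 mL/hr × 19.7 hr = 120.8864 mL
Volume remaining = 250 − 120.8864 = 129.1136 mL
New rate:
Dose = 16 mcg/kg/min × 75 kg = 1200 mcg/min
1200 mcg/min × 60 min/hr = 72000 mcg/hr
Rate = 72000 mcg/hr ÷ 2860 mcg/mL = 25.17483 mL/hr
Time remaining = 129.1136 mL ÷ 25.17483 mL/hr = 5.128681 hr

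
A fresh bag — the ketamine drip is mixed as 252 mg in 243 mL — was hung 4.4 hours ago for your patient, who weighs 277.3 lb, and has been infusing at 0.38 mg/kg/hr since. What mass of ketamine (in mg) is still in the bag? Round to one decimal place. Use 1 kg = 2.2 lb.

41.3 mg

Weight = 277.3 lb ÷ 2.2 lb/kg = 126.0455 kg
Dose = 0.38 mg/kg/hr × 126.0455 kg = 47.89727 mg/hr
Concentration = 252 mg ÷ 243 mL = 1.037037 mg/mL
Rate = 47.89727 mg/hr ÷ 1.037037 mg/mL = 46.18666 mL/hr
Volume infused = 46.18666 mL/hr × 4.4 hr = 203.2213 mL
Volume remaining = 243 − 203.2213 = 39.77871 mL
Drug remaining = 39.77871 mL × 1.037037 mg/mL = 41.252 mg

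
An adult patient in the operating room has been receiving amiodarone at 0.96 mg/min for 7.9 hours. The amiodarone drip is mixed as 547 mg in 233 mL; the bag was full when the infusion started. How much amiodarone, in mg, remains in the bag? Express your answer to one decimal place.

92.0 mg

0.96 mg/min × 60 min/hr = 57.6 mg/hr
Concentration = 547 mg ÷ 233 mL = 2.347639 mg/mL
Rate = 57.6 mg/hr ÷ 2.347639 mg/mL = 24.53528 mL/hr
Volume infused = 24.53528 mL/hr × 7.9 hr = 193.8287 mL
Volume remaining = 233 − 193.8287 = 39.17126 mL
Drug remaining = 39.17126 mL × 2.347639 mg/mL = 91.96 mg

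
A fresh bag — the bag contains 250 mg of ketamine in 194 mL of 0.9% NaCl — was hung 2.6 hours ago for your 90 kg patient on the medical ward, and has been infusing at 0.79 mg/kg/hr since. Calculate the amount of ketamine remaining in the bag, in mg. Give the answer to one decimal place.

Dose = 0.79 mg/kg/hr × 90 kg = 71.1 mg/hr
Concentration = 250 mg ÷ 194 mL = 1.28866 mg/mL
Rate = 71.1 mg/hr ÷ 1.28866 mg/mL = 55.1736 mL/hr
Volume infused = 55.1736 mL/hr × 2.6 hr = 143.4514 mL
Volume remaining = 194 − 143.4514 = 50.54864 mL
Drug remaining = 50.54864 mL × 1.28866 mg/mL = 65.14 mg

65.1 mg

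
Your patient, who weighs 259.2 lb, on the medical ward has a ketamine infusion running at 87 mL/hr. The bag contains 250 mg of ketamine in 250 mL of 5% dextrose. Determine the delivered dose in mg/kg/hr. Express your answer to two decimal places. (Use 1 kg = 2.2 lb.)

Weight = 259.2 lb ÷ 2.2 lb/kg = 117.8182 kg
Concentration = 250 mg ÷ 250 mL = 1 mg/mL
Drug rate = 87 mL/hr × 1 mg/mL = 87 mg/hr
87 mg/hr ÷ 117.8182 kg = 0.7384259 mg/kg/hr

0.74 mg/kg/hr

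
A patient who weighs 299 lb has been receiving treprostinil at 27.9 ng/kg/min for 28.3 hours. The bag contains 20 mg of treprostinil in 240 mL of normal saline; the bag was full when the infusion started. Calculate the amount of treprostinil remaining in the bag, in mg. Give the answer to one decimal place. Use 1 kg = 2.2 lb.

Weight = 299 lb ÷ 2.2 lb/kg = 135.9091 kg
Dose = 27.9 ng/kg/min × 135.9091 kg = 3791.864 ng/min
3791.864 ng/min × 60 min/hr = 227511.8 ng/hr
Concentration = 20 mg ÷ 240 mL = 0.08333333 mg/mL = 83333.33 ng/mL
Rate = 227511.8 ng/hr ÷ 83333.33 ng/mL = 2.730142 mL/hr
Volume infused = 2.730142 mL/hr × 28.3 hr = 77.26301 mL
Volume remaining = 240 − 77.26301 = 162.737 mL
Drug remaining = 162.737 mL × 83333.33 ng/mL = 13561416 ng = 13.56142 mg

13.6 mg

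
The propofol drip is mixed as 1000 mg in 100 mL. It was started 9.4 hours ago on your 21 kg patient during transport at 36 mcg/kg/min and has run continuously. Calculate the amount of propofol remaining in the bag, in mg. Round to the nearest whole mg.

574 mg

Dose = 36 mcg/kg/min × 21 kg = 756 mcg/min
756 mcg/min × 60 min/hr = 45360 mcg/hr
Concentration = 1000 mg ÷ 100 mL = 10 mg/mL = 10000 mcg/mL
Rate = 45360 mcg/hr ÷ 10000 mcg/mL = 4.536 mL/hr
Volume infused = 4.536 mL/hr × 9.4 hr = 42.6384 mL
Volume remaining = 100 − 42.6384 = 57.3616 mL
Drug remaining = 57.3616 mL × 10000 mcg/mL = 573616 mcg = 573.616 mg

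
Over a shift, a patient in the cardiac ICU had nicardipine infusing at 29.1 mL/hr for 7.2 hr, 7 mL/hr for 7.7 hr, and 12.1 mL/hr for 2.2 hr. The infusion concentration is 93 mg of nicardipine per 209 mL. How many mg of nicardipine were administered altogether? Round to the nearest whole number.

Concentration = 93 mg ÷ 209 mL = 0.4449761 mg/mL
Stage 1: 29.1 mL/hr × 7.2 hr = 209.52 mL → 209.52 mL × 0.4449761 mg/mL = 93.23139 mg
Stage 2: 7 mL/hr × 7.7 hr = 53.9 mL → 53.9 mL × 0.4449761 mg/mL = 23.98421 mg
Stage 3: 12.1 mL/hr × 2.2 hr = 26.62 mL → 26.62 mL × 0.4449761 mg/mL = 11.84526 mg
Total = 93.23139 + 23.98421 + 11.84526 = 129.0609 mg

129 mg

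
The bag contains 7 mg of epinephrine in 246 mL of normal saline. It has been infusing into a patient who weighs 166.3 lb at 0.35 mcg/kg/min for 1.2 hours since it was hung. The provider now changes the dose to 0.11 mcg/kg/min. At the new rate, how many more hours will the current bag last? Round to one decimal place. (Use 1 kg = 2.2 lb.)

Initial rate:
Weight = 166.3 lb ÷ 2.2 lb/kg = 75.59091 kg
Dose = 0.35 mcg/kg/min × 75.59091 kg = 26.45682 mcg/min
26.45682 mcg/min × 60 min/hr = 1587.409 mcg/hr
Concentration = 7 mg ÷ 246 mL = 0.02845528 mg/mL = 28.45528 mcg/mL
Rate = 1587.409 mcg/hr ÷ 28.45528 mcg/mL = 55.78609 mL/hr
Volume infused so far = 55.78609 mL/hr × 1.2 hr = 66.94331 mL
Volume remaining = 246 − 66.94331 = 179.0567 mL
New rate:
Dose = 0.11 mcg/kg/min × 75.59091 kg = 8.315 mcg/min
8.315 mcg/min × 60 min/hr = 498.9 mcg/hr
Rate = 498.9 mcg/hr ÷ 28.45528 mcg/mL = 17.53277 mL/hr
Time remaining = 179.0567 mL ÷ 17.53277 mL/hr = 10.21269 hr

10.2 hours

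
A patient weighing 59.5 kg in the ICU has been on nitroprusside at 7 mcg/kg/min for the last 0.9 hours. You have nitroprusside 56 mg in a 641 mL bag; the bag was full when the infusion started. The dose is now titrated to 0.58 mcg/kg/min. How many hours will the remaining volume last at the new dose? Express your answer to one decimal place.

Initial rate:
Dose = 7 mcg/kg/min × 59.5 kg = 416.5 mcg/min
416.5 mcg/min × 60 min/hr = 24990 mcg/hr
Concentration = 56 mg ÷ 641 mL = 0.08736349 mg/mL = 87.36349 mcg/mL
Rate = 24990 mcg/hr ÷ 87.36349 mcg/mL = 286.0462 mL/hr
Volume infused so far = 286.0462 mL/hr × 0.9 hr = 257.4416 mL
Volume remaining = 641 − 257.4416 = 383.5584 mL
New rate:
Dose = 0.58 mcg/kg/min × 59.5 kg = 34.51 mcg/min
34.51 mcg/min × 60 min/hr = 2070.6 mcg/hr
Rate = 2070.6 mcg/hr ÷ 87.36349 mcg/mL = 23.70097 mL/hr
Time remaining = 383.5584 mL ÷ 23.70097 mL/hr = 16.18323 hr

16.2 hours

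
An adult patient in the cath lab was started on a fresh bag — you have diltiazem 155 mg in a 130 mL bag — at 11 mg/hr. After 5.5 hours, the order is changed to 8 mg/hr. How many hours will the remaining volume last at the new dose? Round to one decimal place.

Initial rate:
Concentration = 155 mg ÷ 130 mL = 1.192308 mg/mL
Rate = 11 mg/hr ÷ 1.192308 mg/mL = 9.225806 mL/hr
Volume infused so far = 9.225806 mL/hr × 5.5 hr = 50.74194 mL
Volume remaining = 130 − 50.74194 = 79.25806 mL
New rate:
Rate = 8 mg/hr ÷ 1.192308 mg/mL = 6.709677 mL/hr
Time remaining = 79.25806 mL ÷ 6.709677 mL/hr = 11.8125 hr

11.8 hours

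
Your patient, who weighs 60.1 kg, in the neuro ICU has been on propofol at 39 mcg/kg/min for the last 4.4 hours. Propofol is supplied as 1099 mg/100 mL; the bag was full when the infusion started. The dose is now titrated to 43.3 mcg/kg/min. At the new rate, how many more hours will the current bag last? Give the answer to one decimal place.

Initial rate:
Dose = 39 mcg/kg/min × 60.1 kg = 2343.9 mcg/min
2343.9 mcg/min × 60 min/hr = 140634 mcg/hr
Concentration = 1099 mg ÷ 100 mL = 10.99 mg/mL = 10990 mcg/mL
Rate = 140634 mcg/hr ÷ 10990 mcg/mL = 12.79654 mL/hr
Volume infused so far = 12.79654 mL/hr × 4.4 hr = 56.30479 mL
Volume remaining = 100 − 56.30479 = 43.69521 mL
New rate:
Dose = 43.3 mcg/kg/min × 60.1 kg = 2602.33 mcg/min
2602.33 mcg/min × 60 min/hr = 156139.8 mcg/hr
Rate = 156139.8 mcg/hr ÷ 10990 mcg/mL = 14.20744 mL/hr
Time remaining = 43.69521 mL ÷ 14.20744 mL/hr = 3.075516 hr

3.1 hours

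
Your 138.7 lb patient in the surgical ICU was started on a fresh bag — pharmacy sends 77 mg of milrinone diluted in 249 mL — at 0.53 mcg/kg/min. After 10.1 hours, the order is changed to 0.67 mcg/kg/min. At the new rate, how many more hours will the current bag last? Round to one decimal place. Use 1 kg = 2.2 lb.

Initial rate:
Weight = 138.7 lb ÷ 2.2 lb/kg = 63.04545 kg
Dose = 0.53 mcg/kg/min × 63.04545 kg = 33.41409 mcg/min
33.41409 mcg/min × 60 min/hr = 2004.845 mcg/hr
Concentration = 77 mg ÷ 249 mL = 0.3092369 mg/mL = 309.2369 mcg/mL
Rate = 2004.845 mcg/hr ÷ 309.2369 mcg/mL = 6.483202 mL/hr
Volume infused so far = 6.483202 mL/hr × 10.1 hr = 65.48034 mL
Volume remaining = 249 − 65.48034 = 183.5197 mL
New rate:
Dose = 0.67 mcg/kg/min × 63.04545 kg = 42.24045 mcg/min
42.24045 mcg/min × 60 min/hr = 2534.427 mcg/hr
Rate = 2534.427 mcg/hr ÷ 309.2369 mcg/mL = 8.195745 mL/hr
Time remaining = 183.5197 mL ÷ 8.195745 mL/hr = 22.39207 hr

22.4 hours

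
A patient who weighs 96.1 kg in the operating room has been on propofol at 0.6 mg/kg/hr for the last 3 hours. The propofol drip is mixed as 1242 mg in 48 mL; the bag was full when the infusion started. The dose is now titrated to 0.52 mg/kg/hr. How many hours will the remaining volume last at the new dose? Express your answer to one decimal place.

21.4 hours

Initial rate:
Dose = 0.6 mg/kg/hr × 96.1 kg = 57.66 mg/hr
Concentration = 1242 mg ÷ 48 mL = 25.875 mg/mL
Rate = 57.66 mg/hr ÷ 25.875 mg/mL = 2.228406 mL/hr
Volume infused so far = 2.228406 mL/hr × 3 hr = 6.685217 mL
Volume remaining = 48 − 6.685217 = 41.31478 mL
New rate:
Dose = 0.52 mg/kg/hr × 96.1 kg = 49.972 mg/hr
Rate = 49.972 mg/hr ÷ 25.875 mg/mL = 1.931285 mL/hr
Time remaining = 41.31478 mL ÷ 1.931285 mL/hr = 21.39238 hr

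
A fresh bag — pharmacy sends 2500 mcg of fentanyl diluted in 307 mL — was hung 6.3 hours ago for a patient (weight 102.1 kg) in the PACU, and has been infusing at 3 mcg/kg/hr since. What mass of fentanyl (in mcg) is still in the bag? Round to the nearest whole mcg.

570 mcg

Dose = 3 mcg/kg/hr × 102.1 kg = 306.3 mcg/hr
Concentration = 2500 mcg ÷ 307 mL = 8.143322 mcg/mL
Rate = 306.3 mcg/hr ÷ 8.143322 mcg/mL = 37.61364 mL/hr
Volume infused = 37.61364 mL/hr × 6.3 hr = 236.9659 mL
Volume remaining = 307 − 236.9659 = 70.03407 mL
Drug remaining = 70.03407 mL × 8.143322 mcg/mL = 570.31 mcg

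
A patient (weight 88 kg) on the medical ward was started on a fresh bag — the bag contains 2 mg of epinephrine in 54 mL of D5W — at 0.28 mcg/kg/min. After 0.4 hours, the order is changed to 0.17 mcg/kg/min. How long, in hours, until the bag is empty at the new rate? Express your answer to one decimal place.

Initial rate:
Dose = 0.28 mcg/kg/min × 88 kg = 24.64 mcg/min
24.64 mcg/min × 60 min/hr = 1478.4 mcg/hr
Concentration = 2 mg ÷ 54 mL = 0.03703704 mg/mL = 37.03704 mcg/mL
Rate = 1478.4 mcg/hr ÷ 37.03704 mcg/mL = 39.9168 mL/hr
Volume infused so far = 39.9168 mL/hr × 0.4 hr = 15.96672 mL
Volume remaining = 54 − 15.96672 = 38.03328 mL
New rate:
Dose = 0.17 mcg/kg/min × 88 kg = 14.96 mcg/min
14.96 mcg/min × 60 min/hr = 897.6 mcg/hr
Rate = 897.6 mcg/hr ÷ 37.03704 mcg/mL = 24.2352 mL/hr
Time remaining = 38.03328 mL ÷ 24.2352 mL/hr = 1.56934 hr

1.6 hours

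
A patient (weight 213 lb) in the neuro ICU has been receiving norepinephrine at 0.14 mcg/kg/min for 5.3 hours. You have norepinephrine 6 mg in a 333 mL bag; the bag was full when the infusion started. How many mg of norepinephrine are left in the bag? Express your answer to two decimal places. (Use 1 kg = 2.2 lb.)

1.69 mg

Weight = 213 lb ÷ 2.2 lb/kg = 96.81818 kg
Dose = 0.14 mcg/kg/min × 96.81818 kg = 13.55455 mcg/min
13.55455 mcg/min × 60 min/hr = 813.2727 mcg/hr
Concentration = 6 mg ÷ 333 mL = 0.01801802 mg/mL = 18.01802 mcg/mL
Rate = 813.2727 mcg/hr ÷ 18.01802 mcg/mL = 45.13664 mL/hr
Volume infused = 45.13664 mL/hr × 5.3 hr = 239.2242 mL
Volume remaining = 333 − 239.2242 = 93.77583 mL
Drug remaining = 93.77583 mL × 18.01802 mcg/mL = 1689.655 mcg = 1.689655 mg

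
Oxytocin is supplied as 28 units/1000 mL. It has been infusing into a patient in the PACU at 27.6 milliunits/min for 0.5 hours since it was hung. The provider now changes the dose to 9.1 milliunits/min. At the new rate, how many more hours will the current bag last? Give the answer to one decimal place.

Initial rate:
27.6 milliunits/min × 60 min/hr = 1656 milliunits/hr
Concentration = 28 units ÷ 1000 mL = 0.028 units/mL = 28 milliunits/mL
Rate = 1656 milliunits/hr ÷ 28 milliunits/mL = 59.14286 mL/hr
Volume infused so far = 59.14286 mL/hr × 0.5 hr = 29.57143 mL
Volume remaining = 1000 − 29.57143 = 970.4286 mL
New rate:
9.1 milliunits/min × 60 min/hr = 546 milliunits/hr
Rate = 546 milliunits/hr ÷ 28 milliunits/mL = 19.5 mL/hr
Time remaining = 970.4286 mL ÷ 19.5 mL/hr = 49.76557 hr

49.8 hours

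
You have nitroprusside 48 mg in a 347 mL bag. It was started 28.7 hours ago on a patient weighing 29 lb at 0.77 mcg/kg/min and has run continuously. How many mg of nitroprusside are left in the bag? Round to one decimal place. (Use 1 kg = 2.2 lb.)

Weight = 29 lb ÷ 2.2 lb/kg = 13.18182 kg
Dose = 0.77 mcg/kg/min × 13.18182 kg = 10.15 mcg/min
10.15 mcg/min × 60 min/hr = 609 mcg/hr
Concentration = 48 mg ÷ 347 mL = 0.1383285 mg/mL = 138.3285 mcg/mL
Rate = 609 mcg/hr ÷ 138.3285 mcg/mL = 4.402562 mL/hr
Volume infused = 4.402562 mL/hr × 28.7 hr = 126.3535 mL
Volume remaining = 347 − 126.3535 = 220.6465 mL
Drug remaining = 220.6465 mL × 138.3285 mcg/mL = 30521.7 mcg = 30.5217 mg

30.5 mg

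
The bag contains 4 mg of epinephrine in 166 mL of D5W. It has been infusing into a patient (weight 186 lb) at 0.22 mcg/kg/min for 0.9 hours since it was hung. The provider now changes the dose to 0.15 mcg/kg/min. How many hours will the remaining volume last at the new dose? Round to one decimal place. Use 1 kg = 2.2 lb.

3.9 hours

Initial rate:
Weight = 186 lb ÷ 2.2 lb/kg = 84.54545 kg
Dose = 0.22 mcg/kg/min × 84.54545 kg = 18.6 mcg/min
18.6 mcg/min × 60 min/hr = 1116 mcg/hr
Concentration = 4 mg ÷ 166 mL = 0.02409639 mg/mL = 24.09639 mcg/mL
Rate = 1116 mcg/hr ÷ 24.09639 mcg/mL = 46.314 mL/hr
Volume infused so far = 46.314 mL/hr × 0.9 hr = 41.6826 mL
Volume remaining = 166 − 41.6826 = 124.3174 mL
New rate:
Dose = 0.15 mcg/kg/min × 84.54545 kg = 12.68182 mcg/min
12.68182 mcg/min × 60 min/hr = 760.9091 mcg/hr
Rate = 760.9091 mcg/hr ÷ 24.09639 mcg/mL = 31.57773 mL/hr
Time remaining = 124.3174 mL ÷ 31.57773 mL/hr = 3.93687 hr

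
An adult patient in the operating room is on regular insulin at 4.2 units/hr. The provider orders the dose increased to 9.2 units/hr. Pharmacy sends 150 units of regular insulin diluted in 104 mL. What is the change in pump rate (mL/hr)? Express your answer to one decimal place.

3.5 mL/hr

At the current dose:
Concentration = 150 units ÷ 104 mL = 1.442308 units/mL
Rate = 4.2 units/hr ÷ 1.442308 units/mL = 2.912 mL/hr
At the new dose:
Rate = 9.2 units/hr ÷ 1.442308 units/mL = 6.378667 mL/hr
Change = 6.378667 − 2.912 = 3.466667 mL/hr → 3.466667 mL/hr increase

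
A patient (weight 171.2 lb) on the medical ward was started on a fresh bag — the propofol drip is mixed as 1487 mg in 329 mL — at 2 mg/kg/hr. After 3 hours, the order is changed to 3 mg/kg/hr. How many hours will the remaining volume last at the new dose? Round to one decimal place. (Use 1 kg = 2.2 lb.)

Initial rate:
Weight = 171.2 lb ÷ 2.2 lb/kg = 77.81818 kg
Dose = 2 mg/kg/hr × 77.81818 kg = 155.6364 mg/hr
Concentration = 1487 mg ÷ 329 mL = 4.519757 mg/mL
Rate = 155.6364 mg/hr ÷ 4.519757 mg/mL = 34.43468 mL/hr
Volume infused so far = 34.43468 mL/hr × 3 hr = 103.304 mL
Volume remaining = 329 − 103.304 = 225.696 mL
New rate:
Dose = 3 mg/kg/hr × 77.81818 kg = 233.4545 mg/hr
Rate = 233.4545 mg/hr ÷ 4.519757 mg/mL = 51.65201 mL/hr
Time remaining = 225.696 mL ÷ 51.65201 mL/hr = 4.369548 hr

4.4 hours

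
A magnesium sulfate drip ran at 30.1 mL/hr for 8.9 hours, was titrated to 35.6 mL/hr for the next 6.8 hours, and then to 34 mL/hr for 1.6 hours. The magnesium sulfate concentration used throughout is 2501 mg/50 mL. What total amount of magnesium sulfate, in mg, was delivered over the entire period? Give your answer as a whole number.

Concentration = 2501 mg ÷ 50 mL = 50.02 mg/mL
Stage 1: 30.1 mL/hr × 8.9 hr = 267.89 mL → 267.89 mL × 50.02 mg/mL = 13399.86 mg
Stage 2: 35.6 mL/hr × 6.8 hr = 242.08 mL → 242.08 mL × 50.02 mg/mL = 12108.84 mg
Stage 3: 34 mL/hr × 1.6 hr = 54.4 mL → 54.4 mL × 50.02 mg/mL = 2721.088 mg
Total = 13399.86 + 12108.84 + 2721.088 = 28229.79 mg

28230 mg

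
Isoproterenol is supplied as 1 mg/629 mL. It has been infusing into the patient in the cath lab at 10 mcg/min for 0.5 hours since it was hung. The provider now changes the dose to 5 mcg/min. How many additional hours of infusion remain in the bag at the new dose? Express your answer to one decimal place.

Initial rate:
10 mcg/min × 60 min/hr = 600 mcg/hr
Concentration = 1 mg ÷ 629 mL = 0.001589825 mg/mL = 1.589825 mcg/mL
Rate = 600 mcg/hr ÷ 1.589825 mcg/mL = 377.4 mL/hr
Volume infused so far = 377.4 mL/hr × 0.5 hr = 188.7 mL
Volume remaining = 629 − 188.7 = 440.3 mL
New rate:
5 mcg/min × 60 min/hr = 300 mcg/hr
Rate = 300 mcg/hr ÷ 1.589825 mcg/mL = 188.7 mL/hr
Time remaining = 440.3 mL ÷ 188.7 mL/hr = 2.333333 hr

2.3 hours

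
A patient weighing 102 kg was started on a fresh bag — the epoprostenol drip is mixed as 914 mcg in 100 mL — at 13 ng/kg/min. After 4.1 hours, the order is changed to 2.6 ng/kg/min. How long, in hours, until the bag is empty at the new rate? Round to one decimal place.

Initial rate:
Dose = 13 ng/kg/min × 102 kg = 1326 ng/min
1326 ng/min × 60 min/hr = 79560 ng/hr
Concentration = 914 mcg ÷ 100 mL = 9.14 mcg/mL = 9140 ng/mL
Rate = 79560 ng/hr ÷ 9140 ng/mL = 8.704595 mL/hr
Volume infused so far = 8.704595 mL/hr × 4.1 hr = 35.68884 mL
Volume remaining = 100 − 35.68884 = 64.31116 mL
New rate:
Dose = 2.6 ng/kg/min × 102 kg = 265.2 ng/min
265.2 ng/min × 60 min/hr = 15912 ng/hr
Rate = 15912 ng/hr ÷ 9140 ng/mL = 1.740919 mL/hr
Time remaining = 64.31116 mL ÷ 1.740919 mL/hr = 36.94093 hr

36.9 hours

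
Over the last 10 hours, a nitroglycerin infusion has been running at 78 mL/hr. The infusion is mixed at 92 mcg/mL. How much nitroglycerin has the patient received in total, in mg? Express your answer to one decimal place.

Drug rate = 78 mL/hr × 92 mcg/mL = 7176 mcg/hr
Total = 7176 mcg/hr × 10 hr = 71760 mcg = 71.76 mg

71.8 mg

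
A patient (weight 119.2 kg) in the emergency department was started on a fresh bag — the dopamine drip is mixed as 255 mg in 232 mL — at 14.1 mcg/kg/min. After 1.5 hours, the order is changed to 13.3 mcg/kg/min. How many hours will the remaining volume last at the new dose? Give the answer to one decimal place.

Initial rate:
Dose = 14.1 mcg/kg/min × 119.2 kg = 1680.72 mcg/min
1680.72 mcg/min × 60 min/hr = 100843.2 mcg/hr
Concentration = 255 mg ÷ 232 mL = 1.099138 mg/mL = 1099.138 mcg/mL
Rate = 100843.2 mcg/hr ÷ 1099.138 mcg/mL = 91.74754 mL/hr
Volume infused so far = 91.74754 mL/hr × 1.5 hr = 137.6213 mL
Volume remaining = 232 − 137.6213 = 94.37869 mL
New rate:
Dose = 13.3 mcg/kg/min × 119.2 kg = 1585.36 mcg/min
1585.36 mcg/min × 60 min/hr = 95121.6 mcg/hr
Rate = 95121.6 mcg/hr ÷ 1099.138 mcg/mL = 86.542 mL/hr
Time remaining = 94.37869 mL ÷ 86.542 mL/hr = 1.090554 hr

1.1 hours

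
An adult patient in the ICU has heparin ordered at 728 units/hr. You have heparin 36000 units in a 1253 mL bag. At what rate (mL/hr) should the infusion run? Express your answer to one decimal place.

Concentration = 36000 units ÷ 1253 mL = 28.73105 units/mL
Rate = 728 units/hr ÷ 28.73105 units/mL = 25.33844 mL/hr

25.3 mL/hr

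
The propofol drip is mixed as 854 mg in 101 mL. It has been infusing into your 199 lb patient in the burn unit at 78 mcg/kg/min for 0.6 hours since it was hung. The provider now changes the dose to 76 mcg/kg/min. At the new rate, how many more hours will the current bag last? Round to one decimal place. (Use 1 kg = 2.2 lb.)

1.5 hours

Initial rate:
Weight = 199 lb ÷ 2.2 lb/kg = 90.45455 kg
Dose = 78 mcg/kg/min × 90.45455 kg = 7055.455 mcg/min
7055.455 mcg/min × 60 min/hr = 423327.3 mcg/hr
Concentration = 854 mg ÷ 101 mL = 8.455446 mg/mL = 8455.446 mcg/mL
Rate = 423327.3 mcg/hr ÷ 8455.446 mcg/mL = 50.06564 mL/hr
Volume infused so far = 50.06564 mL/hr × 0.6 hr = 30.03938 mL
Volume remaining = 101 − 30.03938 = 70.96062 mL
New rate:
Dose = 76 mcg/kg/min × 90.45455 kg = 6874.545 mcg/min
6874.545 mcg/min × 60 min/hr = 412472.7 mcg/hr
Rate = 412472.7 mcg/hr ÷ 8455.446 mcg/mL = 48.7819 mL/hr
Time remaining = 70.96062 mL ÷ 48.7819 mL/hr = 1.45465 hr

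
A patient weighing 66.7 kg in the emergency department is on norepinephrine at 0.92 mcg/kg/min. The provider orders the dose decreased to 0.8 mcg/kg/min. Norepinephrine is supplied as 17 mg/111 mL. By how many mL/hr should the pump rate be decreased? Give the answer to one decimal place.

At the current dose:
Dose = 0.92 mcg/kg/min × 66.7 kg = 61.364 mcg/min
61.364 mcg/min × 60 min/hr = 3681.84 mcg/hr
Concentration = 17 mg ÷ 111 mL = 0.1531532 mg/mL = 153.1532 mcg/mL
Rate = 3681.84 mcg/hr ÷ 153.1532 mcg/mL = 24.04025 mL/hr
At the new dose:
Dose = 0.8 mcg/kg/min × 66.7 kg = 53.36 mcg/min
53.36 mcg/min × 60 min/hr = 3201.6 mcg/hr
Rate = 3201.6 mcg/hr ÷ 153.1532 mcg/mL = 20.90456 mL/hr
Change = 20.90456 − 24.04025 = -3.135685 mL/hr → 3.135685 mL/hr decrease

3.1 mL/hr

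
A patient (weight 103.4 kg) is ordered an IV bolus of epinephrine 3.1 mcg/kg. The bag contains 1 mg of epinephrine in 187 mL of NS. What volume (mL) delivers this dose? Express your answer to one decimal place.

59.9 mL

Dose = 3.1 mcg/kg × 103.4 kg = 320.54 mcg
Concentration = 1 mg ÷ 187 mL = 0.005347594 mg/mL = 5.347594 mcg/mL
Volume = 320.54 mcg ÷ 5.347594 mcg/mL = 59.94098 mL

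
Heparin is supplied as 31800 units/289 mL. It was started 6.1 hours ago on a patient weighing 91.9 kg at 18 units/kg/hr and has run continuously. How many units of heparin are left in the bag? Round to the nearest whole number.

Dose = 18 units/kg/hr × 91.9 kg = 1654.2 units/hr
Concentration = 31800 units ÷ 289 mL = 110.0346 units/mL
Rate = 1654.2 units/hr ÷ 110.0346 units/mL = 15.03345 mL/hr
Volume infused = 15.03345 mL/hr × 6.1 hr = 91.70406 mL
Volume remaining = 289 − 91.70406 = 197.2959 mL
Drug remaining = 197.2959 mL × 110.0346 units/mL = 21709.38 units

21709 units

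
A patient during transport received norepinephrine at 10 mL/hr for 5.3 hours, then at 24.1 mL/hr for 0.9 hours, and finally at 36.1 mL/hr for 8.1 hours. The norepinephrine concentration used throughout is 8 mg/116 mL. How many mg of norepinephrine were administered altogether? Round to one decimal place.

25.3 mg

Concentration = 8 mg ÷ 116 mL = 0.06896552 mg/mL
Stage 1: 10 mL/hr × 5.3 hr = 53 mL → 53 mL × 0.06896552 mg/mL = 3.655172 mg
Stage 2: 24.1 mL/hr × 0.9 hr = 21.69 mL → 21.69 mL × 0.06896552 mg/mL = 1.495862 mg
Stage 3: 36.1 mL/hr × 8.1 hr = 292.41 mL → 292.41 mL × 0.06896552 mg/mL = 20.16621 mg
Total = 3.655172 + 1.495862 + 20.16621 = 25.31724 mg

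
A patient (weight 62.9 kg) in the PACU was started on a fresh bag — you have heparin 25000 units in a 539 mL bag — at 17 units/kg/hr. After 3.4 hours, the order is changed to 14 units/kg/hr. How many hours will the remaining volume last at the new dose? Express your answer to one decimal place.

Initial rate:
Dose = 17 units/kg/hr × 62.9 kg = 1069.3 units/hr
Concentration = 25000 units ÷ 539 mL = 46.38219 units/mL
Rate = 1069.3 units/hr ÷ 46.38219 units/mL = 23.05411 mL/hr
Volume infused so far = 23.05411 mL/hr × 3.4 hr = 78.38397 mL
Volume remaining = 539 − 78.38397 = 460.616 mL
New rate:
Dose = 14 units/kg/hr × 62.9 kg = 880.6 units/hr
Rate = 880.6 units/hr ÷ 46.38219 units/mL = 18.98574 mL/hr
Time remaining = 460.616 mL ÷ 18.98574 mL/hr = 24.26116 hr

24.3 hours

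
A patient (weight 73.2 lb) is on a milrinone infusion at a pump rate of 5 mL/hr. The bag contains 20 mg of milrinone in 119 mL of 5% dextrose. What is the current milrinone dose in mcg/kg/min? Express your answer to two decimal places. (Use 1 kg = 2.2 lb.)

Weight = 73.2 lb ÷ 2.2 lb/kg = 33.27273 kg
Concentration = 20 mg ÷ 119 mL = 0.1680672 mg/mL = 168.0672 mcg/mL
Drug rate = 5 mL/hr × 168.0672 mcg/mL = 840.3361 mcg/hr
840.3361 mcg/hr ÷ 60 min/hr = 14.0056 mcg/min
14.0056 mcg/min ÷ 33.27273 kg = 0.4209334 mcg/kg/min

0.42 mcg/kg/min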